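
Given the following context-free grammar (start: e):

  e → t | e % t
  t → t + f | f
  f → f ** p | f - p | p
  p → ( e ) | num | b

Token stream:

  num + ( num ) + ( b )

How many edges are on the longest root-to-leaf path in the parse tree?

[e [t [t [t [f [p num]]] + [f [p ( [e [t [f [p num]]]] )]]] + [f [p ( [e [t [f [p b]]]] )]]]]

9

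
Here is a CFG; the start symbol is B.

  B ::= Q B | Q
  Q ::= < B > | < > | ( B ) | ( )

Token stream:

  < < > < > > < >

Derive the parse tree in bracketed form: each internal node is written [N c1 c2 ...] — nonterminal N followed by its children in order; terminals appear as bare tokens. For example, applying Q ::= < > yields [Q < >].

B
Q B
< B > B
< Q B > B
< < > B > B
< < > Q > B
< < > < > > B
< < > < > > Q
< < > < > > < >

[B [Q < [B [Q < >] [B [Q < >]]] >] [B [Q < >]]]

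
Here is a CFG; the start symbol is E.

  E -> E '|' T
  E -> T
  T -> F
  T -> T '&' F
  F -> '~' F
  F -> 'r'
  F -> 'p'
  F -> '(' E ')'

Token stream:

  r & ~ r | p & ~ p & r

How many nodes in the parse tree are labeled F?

[E [E [T [T [F r]] & [F ~ [F r]]]] | [T [T [T [F p]] & [F ~ [F p]]] & [F r]]]

7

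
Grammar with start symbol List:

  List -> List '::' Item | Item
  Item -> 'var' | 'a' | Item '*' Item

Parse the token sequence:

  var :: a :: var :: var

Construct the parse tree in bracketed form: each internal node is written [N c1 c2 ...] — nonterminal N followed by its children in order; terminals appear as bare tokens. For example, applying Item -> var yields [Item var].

List
List :: Item
List :: Item :: Item
List :: Item :: Item :: Item
Item :: Item :: Item :: Item
var :: Item :: Item :: Item
var :: a :: Item :: Item
var :: a :: var :: Item
var :: a :: var :: var

[List [List [List [List [Item var]] :: [Item a]] :: [Item var]] :: [Item var]]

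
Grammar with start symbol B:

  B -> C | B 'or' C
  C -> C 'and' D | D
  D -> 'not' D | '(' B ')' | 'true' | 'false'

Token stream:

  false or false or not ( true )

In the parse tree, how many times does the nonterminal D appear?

5

[B [B [B [C [D false]]] or [C [D false]]] or [C [D not [D ( [B [C [D true]]] )]]]]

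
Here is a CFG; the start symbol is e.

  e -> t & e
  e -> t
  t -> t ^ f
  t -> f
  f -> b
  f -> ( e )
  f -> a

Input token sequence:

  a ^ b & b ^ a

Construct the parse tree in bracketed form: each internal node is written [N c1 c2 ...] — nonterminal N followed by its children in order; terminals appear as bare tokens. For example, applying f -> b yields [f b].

e
t & e
t ^ f & e
f ^ f & e
a ^ f & e
a ^ b & e
a ^ b & t
a ^ b & t ^ f
a ^ b & f ^ f
a ^ b & b ^ f
a ^ b & b ^ a

[e [t [t [f a]] ^ [f b]] & [e [t [t [f b]] ^ [f a]]]]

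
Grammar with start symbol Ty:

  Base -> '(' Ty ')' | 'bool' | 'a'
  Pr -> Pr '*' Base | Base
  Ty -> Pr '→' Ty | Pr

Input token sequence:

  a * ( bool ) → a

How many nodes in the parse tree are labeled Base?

4

[Ty [Pr [Pr [Base a]] * [Base ( [Ty [Pr [Base bool]]] )]] → [Ty [Pr [Base a]]]]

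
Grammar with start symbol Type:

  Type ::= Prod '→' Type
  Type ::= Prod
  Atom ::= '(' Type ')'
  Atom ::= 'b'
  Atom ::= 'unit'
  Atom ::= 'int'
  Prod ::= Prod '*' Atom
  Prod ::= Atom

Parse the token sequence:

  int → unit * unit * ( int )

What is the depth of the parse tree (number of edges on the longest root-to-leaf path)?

[Type [Prod [Atom int]] → [Type [Prod [Prod [Prod [Atom unit]] * [Atom unit]] * [Atom ( [Type [Prod [Atom int]]] )]]]]

7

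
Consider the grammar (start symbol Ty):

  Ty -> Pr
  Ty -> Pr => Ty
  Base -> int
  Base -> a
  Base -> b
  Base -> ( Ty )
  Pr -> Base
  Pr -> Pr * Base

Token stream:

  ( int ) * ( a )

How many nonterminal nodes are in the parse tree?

11

[Ty [Pr [Pr [Base ( [Ty [Pr [Base int]]] )]] * [Base ( [Ty [Pr [Base a]]] )]]]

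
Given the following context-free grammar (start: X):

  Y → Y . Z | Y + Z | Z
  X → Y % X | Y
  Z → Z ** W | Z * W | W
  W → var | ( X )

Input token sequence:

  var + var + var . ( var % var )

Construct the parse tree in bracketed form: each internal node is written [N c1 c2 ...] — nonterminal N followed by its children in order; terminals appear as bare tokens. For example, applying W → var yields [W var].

[X [Y [Y [Y [Y [Z [W var]]] + [Z [W var]]] + [Z [W var]]] . [Z [W ( [X [Y [Z [W var]]] % [X [Y [Z [W var]]]]] )]]]]

X
Y
Y . Z
Y + Z . Z
Y + Z + Z . Z
Z + Z + Z . Z
W + Z + Z . Z
var + Z + Z . Z
var + W + Z . Z
var + var + Z . Z
var + var + W . Z
var + var + var . Z
var + var + var . W
var + var + var . ( X )
var + var + var . ( Y % X )
var + var + var . ( Z % X )
var + var + var . ( W % X )
var + var + var . ( var % X )
var + var + var . ( var % Y )
var + var + var . ( var % Z )
var + var + var . ( var % W )
var + var + var . ( var % var )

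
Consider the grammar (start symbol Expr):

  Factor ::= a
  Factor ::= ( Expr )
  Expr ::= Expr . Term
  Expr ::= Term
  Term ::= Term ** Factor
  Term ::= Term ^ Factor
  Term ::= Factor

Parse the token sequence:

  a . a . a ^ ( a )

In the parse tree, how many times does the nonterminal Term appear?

5

[Expr [Expr [Expr [Term [Factor a]]] . [Term [Factor a]]] . [Term [Term [Factor a]] ^ [Factor ( [Expr [Term [Factor a]]] )]]]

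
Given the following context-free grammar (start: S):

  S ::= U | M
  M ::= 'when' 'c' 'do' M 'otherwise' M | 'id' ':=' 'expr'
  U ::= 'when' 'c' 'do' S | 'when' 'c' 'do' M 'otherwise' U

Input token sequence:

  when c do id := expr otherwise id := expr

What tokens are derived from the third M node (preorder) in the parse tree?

[S [M when c do [M id := expr] otherwise [M id := expr]]]

id := expr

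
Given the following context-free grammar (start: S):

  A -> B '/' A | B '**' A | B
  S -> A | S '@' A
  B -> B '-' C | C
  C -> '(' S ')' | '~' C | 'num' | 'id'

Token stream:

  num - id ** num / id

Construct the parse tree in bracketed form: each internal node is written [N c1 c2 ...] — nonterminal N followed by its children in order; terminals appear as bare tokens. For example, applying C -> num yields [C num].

S
A
B ** A
B - C ** A
C - C ** A
num - C ** A
num - id ** A
num - id ** B / A
num - id ** C / A
num - id ** num / A
num - id ** num / B
num - id ** num / C
num - id ** num / id

[S [A [B [B [C num]] - [C id]] ** [A [B [C num]] / [A [B [C id]]]]]]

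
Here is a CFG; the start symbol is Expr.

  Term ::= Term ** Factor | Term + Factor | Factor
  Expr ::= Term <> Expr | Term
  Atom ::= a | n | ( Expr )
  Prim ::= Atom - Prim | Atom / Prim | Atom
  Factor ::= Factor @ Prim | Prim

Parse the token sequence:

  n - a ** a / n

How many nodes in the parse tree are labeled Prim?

[Expr [Term [Term [Factor [Prim [Atom n] - [Prim [Atom a]]]]] ** [Factor [Prim [Atom a] / [Prim [Atom n]]]]]]

4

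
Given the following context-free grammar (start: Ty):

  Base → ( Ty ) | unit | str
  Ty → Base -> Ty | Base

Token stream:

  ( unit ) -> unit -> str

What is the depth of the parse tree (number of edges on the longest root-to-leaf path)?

4

[Ty [Base ( [Ty [Base unit]] )] -> [Ty [Base unit] -> [Ty [Base str]]]]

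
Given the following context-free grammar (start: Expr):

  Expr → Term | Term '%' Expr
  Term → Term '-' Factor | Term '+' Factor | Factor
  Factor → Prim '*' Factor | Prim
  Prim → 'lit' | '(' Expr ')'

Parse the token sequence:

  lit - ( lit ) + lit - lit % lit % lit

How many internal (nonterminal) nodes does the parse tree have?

[Expr [Term [Term [Term [Term [Factor [Prim lit]]] - [Factor [Prim ( [Expr [Term [Factor [Prim lit]]]] )]]] + [Factor [Prim lit]]] - [Factor [Prim lit]]] % [Expr [Term [Factor [Prim lit]]] % [Expr [Term [Factor [Prim lit]]]]]]

25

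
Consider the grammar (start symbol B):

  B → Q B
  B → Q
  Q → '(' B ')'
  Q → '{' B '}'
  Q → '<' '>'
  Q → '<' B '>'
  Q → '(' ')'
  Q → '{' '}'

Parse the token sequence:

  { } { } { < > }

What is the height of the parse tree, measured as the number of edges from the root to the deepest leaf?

6

[B [Q { }] [B [Q { }] [B [Q { [B [Q < >]] }]]]]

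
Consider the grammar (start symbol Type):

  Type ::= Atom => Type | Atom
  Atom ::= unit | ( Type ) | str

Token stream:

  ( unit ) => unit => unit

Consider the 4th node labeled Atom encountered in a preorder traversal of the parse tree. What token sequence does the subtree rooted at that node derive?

[Type [Atom ( [Type [Atom unit]] )] => [Type [Atom unit] => [Type [Atom unit]]]]

unit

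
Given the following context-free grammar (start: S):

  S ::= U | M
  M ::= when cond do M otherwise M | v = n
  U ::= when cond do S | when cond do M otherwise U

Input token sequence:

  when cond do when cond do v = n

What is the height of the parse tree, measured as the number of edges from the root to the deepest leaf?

6

[S [U when cond do [S [U when cond do [S [M v = n]]]]]]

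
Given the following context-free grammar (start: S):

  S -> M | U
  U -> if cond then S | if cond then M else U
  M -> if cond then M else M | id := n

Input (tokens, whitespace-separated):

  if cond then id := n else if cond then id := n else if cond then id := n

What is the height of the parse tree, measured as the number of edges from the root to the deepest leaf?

[S [U if cond then [M id := n] else [U if cond then [M id := n] else [U if cond then [S [M id := n]]]]]]

6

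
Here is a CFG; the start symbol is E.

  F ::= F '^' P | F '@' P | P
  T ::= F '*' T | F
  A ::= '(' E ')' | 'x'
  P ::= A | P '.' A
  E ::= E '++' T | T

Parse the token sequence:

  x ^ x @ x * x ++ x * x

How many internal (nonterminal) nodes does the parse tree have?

[E [E [T [F [F [F [P [A x]]] ^ [P [A x]]] @ [P [A x]]] * [T [F [P [A x]]]]]] ++ [T [F [P [A x]]] * [T [F [P [A x]]]]]]

24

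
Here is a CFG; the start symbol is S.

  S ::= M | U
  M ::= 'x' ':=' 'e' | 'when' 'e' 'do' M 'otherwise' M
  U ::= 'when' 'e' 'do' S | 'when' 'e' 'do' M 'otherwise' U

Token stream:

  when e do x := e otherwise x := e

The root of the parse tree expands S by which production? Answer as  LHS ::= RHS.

[S [M when e do [M x := e] otherwise [M x := e]]]

S ::= M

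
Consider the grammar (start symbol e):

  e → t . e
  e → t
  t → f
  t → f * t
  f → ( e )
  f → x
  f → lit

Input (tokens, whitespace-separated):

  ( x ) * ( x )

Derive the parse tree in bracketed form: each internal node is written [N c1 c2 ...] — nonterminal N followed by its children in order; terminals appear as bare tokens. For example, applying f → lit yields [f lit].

[e [t [f ( [e [t [f x]]] )] * [t [f ( [e [t [f x]]] )]]]]

e
t
f * t
( e ) * t
( t ) * t
( f ) * t
( x ) * t
( x ) * f
( x ) * ( e )
( x ) * ( t )
( x ) * ( f )
( x ) * ( x )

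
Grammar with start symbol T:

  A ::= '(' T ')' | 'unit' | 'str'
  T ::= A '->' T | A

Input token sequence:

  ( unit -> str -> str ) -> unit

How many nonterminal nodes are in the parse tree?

[T [A ( [T [A unit] -> [T [A str] -> [T [A str]]]] )] -> [T [A unit]]]

10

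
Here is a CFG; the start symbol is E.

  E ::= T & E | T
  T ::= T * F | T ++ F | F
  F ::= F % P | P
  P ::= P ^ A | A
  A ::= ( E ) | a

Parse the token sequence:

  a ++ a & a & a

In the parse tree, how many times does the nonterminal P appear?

4

[E [T [T [F [P [A a]]]] ++ [F [P [A a]]]] & [E [T [F [P [A a]]]] & [E [T [F [P [A a]]]]]]]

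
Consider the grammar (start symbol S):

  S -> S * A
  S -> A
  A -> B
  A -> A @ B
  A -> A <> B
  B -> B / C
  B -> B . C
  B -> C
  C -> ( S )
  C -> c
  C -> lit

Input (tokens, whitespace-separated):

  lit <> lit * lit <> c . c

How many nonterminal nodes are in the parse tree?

[S [S [A [A [B [C lit]]] <> [B [C lit]]]] * [A [A [B [C lit]]] <> [B [B [C c]] . [C c]]]]

16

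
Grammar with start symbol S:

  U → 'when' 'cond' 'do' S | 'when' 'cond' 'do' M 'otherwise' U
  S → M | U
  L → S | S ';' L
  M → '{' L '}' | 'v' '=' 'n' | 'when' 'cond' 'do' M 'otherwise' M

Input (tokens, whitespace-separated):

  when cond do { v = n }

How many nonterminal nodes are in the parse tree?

[S [U when cond do [S [M { [L [S [M v = n]]] }]]]]

7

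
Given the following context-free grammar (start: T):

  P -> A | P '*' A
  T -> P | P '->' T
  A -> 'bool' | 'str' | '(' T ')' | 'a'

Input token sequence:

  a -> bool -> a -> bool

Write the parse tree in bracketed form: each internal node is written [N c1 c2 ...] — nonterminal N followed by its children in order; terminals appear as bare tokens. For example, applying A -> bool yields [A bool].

T
P -> T
A -> T
a -> T
a -> P -> T
a -> A -> T
a -> bool -> T
a -> bool -> P -> T
a -> bool -> A -> T
a -> bool -> a -> T
a -> bool -> a -> P
a -> bool -> a -> A
a -> bool -> a -> bool

[T [P [A a]] -> [T [P [A bool]] -> [T [P [A a]] -> [T [P [A bool]]]]]]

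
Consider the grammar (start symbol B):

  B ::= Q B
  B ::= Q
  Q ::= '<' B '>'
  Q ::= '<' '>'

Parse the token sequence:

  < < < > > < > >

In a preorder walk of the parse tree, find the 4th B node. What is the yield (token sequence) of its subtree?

< >

[B [Q < [B [Q < [B [Q < >]] >] [B [Q < >]]] >]]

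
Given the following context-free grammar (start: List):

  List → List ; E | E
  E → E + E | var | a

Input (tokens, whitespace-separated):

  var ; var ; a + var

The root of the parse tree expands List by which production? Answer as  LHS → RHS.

[List [List [List [E var]] ; [E var]] ; [E [E a] + [E var]]]

List → List ; E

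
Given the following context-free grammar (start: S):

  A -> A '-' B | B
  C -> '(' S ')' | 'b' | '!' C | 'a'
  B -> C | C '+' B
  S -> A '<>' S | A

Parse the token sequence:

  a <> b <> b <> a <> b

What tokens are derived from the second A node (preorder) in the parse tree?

b

[S [A [B [C a]]] <> [S [A [B [C b]]] <> [S [A [B [C b]]] <> [S [A [B [C a]]] <> [S [A [B [C b]]]]]]]]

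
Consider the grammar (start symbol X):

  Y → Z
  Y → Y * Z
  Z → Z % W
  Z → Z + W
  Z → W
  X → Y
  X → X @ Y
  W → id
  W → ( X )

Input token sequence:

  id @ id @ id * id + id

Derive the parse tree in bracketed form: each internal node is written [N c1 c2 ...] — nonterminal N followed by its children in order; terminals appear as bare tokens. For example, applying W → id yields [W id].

X
X @ Y
X @ Y @ Y
Y @ Y @ Y
Z @ Y @ Y
W @ Y @ Y
id @ Y @ Y
id @ Z @ Y
id @ W @ Y
id @ id @ Y
id @ id @ Y * Z
id @ id @ Z * Z
id @ id @ W * Z
id @ id @ id * Z
id @ id @ id * Z + W
id @ id @ id * W + W
id @ id @ id * id + W
id @ id @ id * id + id

[X [X [X [Y [Z [W id]]]] @ [Y [Z [W id]]]] @ [Y [Y [Z [W id]]] * [Z [Z [W id]] + [W id]]]]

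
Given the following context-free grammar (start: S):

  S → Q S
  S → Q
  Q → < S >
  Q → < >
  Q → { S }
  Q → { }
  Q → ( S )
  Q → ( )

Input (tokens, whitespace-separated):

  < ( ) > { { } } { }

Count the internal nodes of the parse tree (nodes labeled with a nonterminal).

[S [Q < [S [Q ( )]] >] [S [Q { [S [Q { }]] }] [S [Q { }]]]]

10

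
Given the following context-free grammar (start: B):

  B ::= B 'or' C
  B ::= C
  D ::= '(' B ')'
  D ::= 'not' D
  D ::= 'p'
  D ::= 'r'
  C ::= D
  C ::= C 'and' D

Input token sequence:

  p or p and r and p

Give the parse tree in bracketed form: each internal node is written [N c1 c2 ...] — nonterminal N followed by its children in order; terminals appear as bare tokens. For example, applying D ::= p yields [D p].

[B [B [C [D p]]] or [C [C [C [D p]] and [D r]] and [D p]]]

B
B or C
C or C
D or C
p or C
p or C and D
p or C and D and D
p or D and D and D
p or p and D and D
p or p and r and D
p or p and r and p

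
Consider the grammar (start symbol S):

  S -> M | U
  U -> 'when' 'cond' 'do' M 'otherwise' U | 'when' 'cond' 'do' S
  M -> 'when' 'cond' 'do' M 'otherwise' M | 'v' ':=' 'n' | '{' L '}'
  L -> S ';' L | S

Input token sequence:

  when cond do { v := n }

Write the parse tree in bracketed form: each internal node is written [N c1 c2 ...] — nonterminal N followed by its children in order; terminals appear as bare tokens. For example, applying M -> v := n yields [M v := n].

S
U
when cond do S
when cond do M
when cond do { L }
when cond do { S }
when cond do { M }
when cond do { v := n }

[S [U when cond do [S [M { [L [S [M v := n]]] }]]]]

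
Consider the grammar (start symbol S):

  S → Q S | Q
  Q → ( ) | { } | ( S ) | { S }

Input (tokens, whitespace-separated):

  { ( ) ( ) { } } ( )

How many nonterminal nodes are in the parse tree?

10

[S [Q { [S [Q ( )] [S [Q ( )] [S [Q { }]]]] }] [S [Q ( )]]]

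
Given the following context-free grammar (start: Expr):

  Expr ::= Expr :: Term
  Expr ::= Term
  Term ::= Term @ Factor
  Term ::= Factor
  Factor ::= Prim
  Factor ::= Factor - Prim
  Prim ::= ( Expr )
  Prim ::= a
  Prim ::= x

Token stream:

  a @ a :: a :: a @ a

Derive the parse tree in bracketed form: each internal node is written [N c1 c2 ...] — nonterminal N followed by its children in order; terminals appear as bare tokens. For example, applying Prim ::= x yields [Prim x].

[Expr [Expr [Expr [Term [Term [Factor [Prim a]]] @ [Factor [Prim a]]]] :: [Term [Factor [Prim a]]]] :: [Term [Term [Factor [Prim a]]] @ [Factor [Prim a]]]]

Expr
Expr :: Term
Expr :: Term :: Term
Term :: Term :: Term
Term @ Factor :: Term :: Term
Factor @ Factor :: Term :: Term
Prim @ Factor :: Term :: Term
a @ Factor :: Term :: Term
a @ Prim :: Term :: Term
a @ a :: Term :: Term
a @ a :: Factor :: Term
a @ a :: Prim :: Term
a @ a :: a :: Term
a @ a :: a :: Term @ Factor
a @ a :: a :: Factor @ Factor
a @ a :: a :: Prim @ Factor
a @ a :: a :: a @ Factor
a @ a :: a :: a @ Prim
a @ a :: a :: a @ a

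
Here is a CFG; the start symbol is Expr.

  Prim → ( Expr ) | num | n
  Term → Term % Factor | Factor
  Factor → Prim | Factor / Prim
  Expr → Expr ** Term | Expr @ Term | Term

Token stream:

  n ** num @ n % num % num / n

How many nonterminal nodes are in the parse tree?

20

[Expr [Expr [Expr [Term [Factor [Prim n]]]] ** [Term [Factor [Prim num]]]] @ [Term [Term [Term [Factor [Prim n]]] % [Factor [Prim num]]] % [Factor [Factor [Prim num]] / [Prim n]]]]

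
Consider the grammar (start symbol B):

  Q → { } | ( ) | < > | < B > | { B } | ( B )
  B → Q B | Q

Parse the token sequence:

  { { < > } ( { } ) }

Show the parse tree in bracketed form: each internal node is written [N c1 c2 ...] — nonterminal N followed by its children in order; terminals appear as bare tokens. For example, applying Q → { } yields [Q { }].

[B [Q { [B [Q { [B [Q < >]] }] [B [Q ( [B [Q { }]] )]]] }]]

B
Q
{ B }
{ Q B }
{ { B } B }
{ { Q } B }
{ { < > } B }
{ { < > } Q }
{ { < > } ( B ) }
{ { < > } ( Q ) }
{ { < > } ( { } ) }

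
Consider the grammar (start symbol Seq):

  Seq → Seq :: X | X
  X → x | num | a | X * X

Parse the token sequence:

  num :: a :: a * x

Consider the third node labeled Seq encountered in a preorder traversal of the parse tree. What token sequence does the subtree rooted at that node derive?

[Seq [Seq [Seq [X num]] :: [X a]] :: [X [X a] * [X x]]]

num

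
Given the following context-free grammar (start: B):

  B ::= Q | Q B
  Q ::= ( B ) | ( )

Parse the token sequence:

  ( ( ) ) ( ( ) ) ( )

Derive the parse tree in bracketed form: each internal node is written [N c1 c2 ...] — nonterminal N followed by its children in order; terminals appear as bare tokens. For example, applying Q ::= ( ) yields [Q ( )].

B
Q B
( B ) B
( Q ) B
( ( ) ) B
( ( ) ) Q B
( ( ) ) ( B ) B
( ( ) ) ( Q ) B
( ( ) ) ( ( ) ) B
( ( ) ) ( ( ) ) Q
( ( ) ) ( ( ) ) ( )

[B [Q ( [B [Q ( )]] )] [B [Q ( [B [Q ( )]] )] [B [Q ( )]]]]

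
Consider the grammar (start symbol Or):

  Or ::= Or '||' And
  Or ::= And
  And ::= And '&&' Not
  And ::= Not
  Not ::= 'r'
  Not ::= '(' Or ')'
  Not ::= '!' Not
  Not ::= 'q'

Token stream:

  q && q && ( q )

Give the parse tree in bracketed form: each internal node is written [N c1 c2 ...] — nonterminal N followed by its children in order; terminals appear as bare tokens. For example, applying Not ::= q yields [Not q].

Or
And
And && Not
And && Not && Not
Not && Not && Not
q && Not && Not
q && q && Not
q && q && ( Or )
q && q && ( And )
q && q && ( Not )
q && q && ( q )

[Or [And [And [And [Not q]] && [Not q]] && [Not ( [Or [And [Not q]]] )]]]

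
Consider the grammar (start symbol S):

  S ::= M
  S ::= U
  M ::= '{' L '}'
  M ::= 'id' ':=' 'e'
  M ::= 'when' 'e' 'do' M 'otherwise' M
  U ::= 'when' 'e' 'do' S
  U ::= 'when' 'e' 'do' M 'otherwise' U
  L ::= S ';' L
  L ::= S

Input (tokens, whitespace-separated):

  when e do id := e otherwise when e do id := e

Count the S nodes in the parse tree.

2

[S [U when e do [M id := e] otherwise [U when e do [S [M id := e]]]]]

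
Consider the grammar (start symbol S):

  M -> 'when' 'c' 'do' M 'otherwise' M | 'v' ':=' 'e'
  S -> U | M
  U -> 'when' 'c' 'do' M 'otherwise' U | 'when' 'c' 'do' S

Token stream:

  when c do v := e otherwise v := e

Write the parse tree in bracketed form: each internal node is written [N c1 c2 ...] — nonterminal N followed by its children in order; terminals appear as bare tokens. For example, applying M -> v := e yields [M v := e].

S
M
when c do M otherwise M
when c do v := e otherwise M
when c do v := e otherwise v := e

[S [M when c do [M v := e] otherwise [M v := e]]]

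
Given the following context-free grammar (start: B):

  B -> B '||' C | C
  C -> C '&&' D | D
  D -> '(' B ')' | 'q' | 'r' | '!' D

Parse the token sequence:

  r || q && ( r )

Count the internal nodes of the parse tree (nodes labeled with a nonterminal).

[B [B [C [D r]]] || [C [C [D q]] && [D ( [B [C [D r]]] )]]]

11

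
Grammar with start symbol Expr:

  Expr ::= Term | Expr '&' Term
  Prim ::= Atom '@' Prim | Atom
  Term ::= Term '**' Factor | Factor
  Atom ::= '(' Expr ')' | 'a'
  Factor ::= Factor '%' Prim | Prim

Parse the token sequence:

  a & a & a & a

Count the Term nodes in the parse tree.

[Expr [Expr [Expr [Expr [Term [Factor [Prim [Atom a]]]]] & [Term [Factor [Prim [Atom a]]]]] & [Term [Factor [Prim [Atom a]]]]] & [Term [Factor [Prim [Atom a]]]]]

4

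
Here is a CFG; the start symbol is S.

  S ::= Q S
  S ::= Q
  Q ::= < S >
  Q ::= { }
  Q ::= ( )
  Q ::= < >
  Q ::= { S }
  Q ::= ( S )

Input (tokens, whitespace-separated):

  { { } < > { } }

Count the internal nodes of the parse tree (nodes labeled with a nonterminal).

[S [Q { [S [Q { }] [S [Q < >] [S [Q { }]]]] }]]

8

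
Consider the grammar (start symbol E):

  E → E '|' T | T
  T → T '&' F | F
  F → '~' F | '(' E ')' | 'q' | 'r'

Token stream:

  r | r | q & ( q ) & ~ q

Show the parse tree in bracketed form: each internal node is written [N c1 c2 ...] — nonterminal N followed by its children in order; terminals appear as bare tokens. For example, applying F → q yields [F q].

[E [E [E [T [F r]]] | [T [F r]]] | [T [T [T [F q]] & [F ( [E [T [F q]]] )]] & [F ~ [F q]]]]

E
E | T
E | T | T
T | T | T
F | T | T
r | T | T
r | F | T
r | r | T
r | r | T & F
r | r | T & F & F
r | r | F & F & F
r | r | q & F & F
r | r | q & ( E ) & F
r | r | q & ( T ) & F
r | r | q & ( F ) & F
r | r | q & ( q ) & F
r | r | q & ( q ) & ~ F
r | r | q & ( q ) & ~ q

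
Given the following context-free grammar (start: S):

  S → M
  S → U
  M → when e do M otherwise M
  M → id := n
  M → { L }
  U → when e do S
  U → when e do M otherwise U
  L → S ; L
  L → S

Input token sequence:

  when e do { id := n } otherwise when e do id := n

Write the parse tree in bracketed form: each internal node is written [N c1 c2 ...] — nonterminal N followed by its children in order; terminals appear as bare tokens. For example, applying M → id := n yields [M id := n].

S
U
when e do M otherwise U
when e do { L } otherwise U
when e do { S } otherwise U
when e do { M } otherwise U
when e do { id := n } otherwise U
when e do { id := n } otherwise when e do S
when e do { id := n } otherwise when e do M
when e do { id := n } otherwise when e do id := n

[S [U when e do [M { [L [S [M id := n]]] }] otherwise [U when e do [S [M id := n]]]]]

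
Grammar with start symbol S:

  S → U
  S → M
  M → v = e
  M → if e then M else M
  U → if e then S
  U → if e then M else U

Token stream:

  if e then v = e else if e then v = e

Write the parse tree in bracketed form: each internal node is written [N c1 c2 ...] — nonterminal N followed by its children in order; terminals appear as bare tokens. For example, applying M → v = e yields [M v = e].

S
U
if e then M else U
if e then v = e else U
if e then v = e else if e then S
if e then v = e else if e then M
if e then v = e else if e then v = e

[S [U if e then [M v = e] else [U if e then [S [M v = e]]]]]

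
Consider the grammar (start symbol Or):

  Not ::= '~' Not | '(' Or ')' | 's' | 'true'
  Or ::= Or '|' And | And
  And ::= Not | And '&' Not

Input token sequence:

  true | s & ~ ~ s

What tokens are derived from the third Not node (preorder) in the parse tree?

~ ~ s

[Or [Or [And [Not true]]] | [And [And [Not s]] & [Not ~ [Not ~ [Not s]]]]]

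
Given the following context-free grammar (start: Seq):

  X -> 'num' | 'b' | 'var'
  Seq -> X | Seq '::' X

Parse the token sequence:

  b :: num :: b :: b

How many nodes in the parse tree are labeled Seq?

[Seq [Seq [Seq [Seq [X b]] :: [X num]] :: [X b]] :: [X b]]

4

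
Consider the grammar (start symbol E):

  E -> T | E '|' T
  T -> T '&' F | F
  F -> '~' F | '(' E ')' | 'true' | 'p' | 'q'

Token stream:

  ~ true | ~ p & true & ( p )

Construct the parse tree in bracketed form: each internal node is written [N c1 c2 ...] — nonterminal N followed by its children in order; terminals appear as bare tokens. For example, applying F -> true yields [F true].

E
E | T
T | T
F | T
~ F | T
~ true | T
~ true | T & F
~ true | T & F & F
~ true | F & F & F
~ true | ~ F & F & F
~ true | ~ p & F & F
~ true | ~ p & true & F
~ true | ~ p & true & ( E )
~ true | ~ p & true & ( T )
~ true | ~ p & true & ( F )
~ true | ~ p & true & ( p )

[E [E [T [F ~ [F true]]]] | [T [T [T [F ~ [F p]]] & [F true]] & [F ( [E [T [F p]]] )]]]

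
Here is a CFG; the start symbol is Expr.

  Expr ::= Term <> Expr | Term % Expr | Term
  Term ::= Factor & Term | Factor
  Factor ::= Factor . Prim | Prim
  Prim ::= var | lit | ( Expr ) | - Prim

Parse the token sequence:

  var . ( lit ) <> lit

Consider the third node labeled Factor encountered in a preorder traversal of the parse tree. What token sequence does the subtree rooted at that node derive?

lit

[Expr [Term [Factor [Factor [Prim var]] . [Prim ( [Expr [Term [Factor [Prim lit]]]] )]]] <> [Expr [Term [Factor [Prim lit]]]]]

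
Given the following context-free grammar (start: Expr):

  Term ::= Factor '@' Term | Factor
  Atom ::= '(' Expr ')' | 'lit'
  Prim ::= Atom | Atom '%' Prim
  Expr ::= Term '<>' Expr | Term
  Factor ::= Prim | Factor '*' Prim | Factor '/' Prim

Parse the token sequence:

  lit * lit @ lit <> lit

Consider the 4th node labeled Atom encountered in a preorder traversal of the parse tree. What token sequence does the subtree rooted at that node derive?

lit

[Expr [Term [Factor [Factor [Prim [Atom lit]]] * [Prim [Atom lit]]] @ [Term [Factor [Prim [Atom lit]]]]] <> [Expr [Term [Factor [Prim [Atom lit]]]]]]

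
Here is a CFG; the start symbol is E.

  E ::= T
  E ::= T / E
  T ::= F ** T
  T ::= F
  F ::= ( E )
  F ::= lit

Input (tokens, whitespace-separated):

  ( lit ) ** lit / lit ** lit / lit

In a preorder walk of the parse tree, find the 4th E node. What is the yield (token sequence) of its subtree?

[E [T [F ( [E [T [F lit]]] )] ** [T [F lit]]] / [E [T [F lit] ** [T [F lit]]] / [E [T [F lit]]]]]

lit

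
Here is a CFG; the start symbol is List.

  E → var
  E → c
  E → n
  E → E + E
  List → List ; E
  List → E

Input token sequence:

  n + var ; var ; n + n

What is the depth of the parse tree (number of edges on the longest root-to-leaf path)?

5

[List [List [List [E [E n] + [E var]]] ; [E var]] ; [E [E n] + [E n]]]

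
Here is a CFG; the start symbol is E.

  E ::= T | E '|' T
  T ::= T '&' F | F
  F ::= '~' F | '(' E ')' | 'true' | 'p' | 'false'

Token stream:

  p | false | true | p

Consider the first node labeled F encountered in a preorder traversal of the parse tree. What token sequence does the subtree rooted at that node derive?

p

[E [E [E [E [T [F p]]] | [T [F false]]] | [T [F true]]] | [T [F p]]]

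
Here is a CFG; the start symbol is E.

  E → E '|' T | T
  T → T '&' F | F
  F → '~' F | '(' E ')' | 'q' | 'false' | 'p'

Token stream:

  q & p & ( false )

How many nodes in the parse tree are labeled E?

2

[E [T [T [T [F q]] & [F p]] & [F ( [E [T [F false]]] )]]]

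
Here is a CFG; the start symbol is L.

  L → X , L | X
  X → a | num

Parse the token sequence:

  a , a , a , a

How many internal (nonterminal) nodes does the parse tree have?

[L [X a] , [L [X a] , [L [X a] , [L [X a]]]]]

8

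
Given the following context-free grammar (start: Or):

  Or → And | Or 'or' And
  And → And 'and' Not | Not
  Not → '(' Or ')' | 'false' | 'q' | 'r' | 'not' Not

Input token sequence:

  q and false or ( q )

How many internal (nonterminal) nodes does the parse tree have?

11

[Or [Or [And [And [Not q]] and [Not false]]] or [And [Not ( [Or [And [Not q]]] )]]]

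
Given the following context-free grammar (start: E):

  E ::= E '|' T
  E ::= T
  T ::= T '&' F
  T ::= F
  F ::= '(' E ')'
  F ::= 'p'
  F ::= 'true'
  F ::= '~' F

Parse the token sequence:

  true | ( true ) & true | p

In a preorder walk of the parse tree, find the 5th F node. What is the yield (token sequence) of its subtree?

p

[E [E [E [T [F true]]] | [T [T [F ( [E [T [F true]]] )]] & [F true]]] | [T [F p]]]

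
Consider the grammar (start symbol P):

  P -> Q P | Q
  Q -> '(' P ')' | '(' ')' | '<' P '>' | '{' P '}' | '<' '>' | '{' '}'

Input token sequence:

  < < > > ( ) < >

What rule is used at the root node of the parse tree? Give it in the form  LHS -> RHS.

[P [Q < [P [Q < >]] >] [P [Q ( )] [P [Q < >]]]]

P -> Q P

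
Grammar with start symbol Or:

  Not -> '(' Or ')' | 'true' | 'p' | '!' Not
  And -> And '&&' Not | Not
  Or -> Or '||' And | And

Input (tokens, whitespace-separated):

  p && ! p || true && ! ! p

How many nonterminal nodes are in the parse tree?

[Or [Or [And [And [Not p]] && [Not ! [Not p]]]] || [And [And [Not true]] && [Not ! [Not ! [Not p]]]]]

13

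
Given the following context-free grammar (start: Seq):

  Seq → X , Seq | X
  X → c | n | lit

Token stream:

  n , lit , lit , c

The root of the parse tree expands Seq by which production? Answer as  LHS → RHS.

[Seq [X n] , [Seq [X lit] , [Seq [X lit] , [Seq [X c]]]]]

Seq → X , Seq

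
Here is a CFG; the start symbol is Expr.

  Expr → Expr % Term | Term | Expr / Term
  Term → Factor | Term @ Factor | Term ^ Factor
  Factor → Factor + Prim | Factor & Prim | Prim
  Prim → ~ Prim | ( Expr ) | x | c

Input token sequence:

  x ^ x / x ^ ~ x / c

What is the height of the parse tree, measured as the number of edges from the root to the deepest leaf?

7

[Expr [Expr [Expr [Term [Term [Factor [Prim x]]] ^ [Factor [Prim x]]]] / [Term [Term [Factor [Prim x]]] ^ [Factor [Prim ~ [Prim x]]]]] / [Term [Factor [Prim c]]]]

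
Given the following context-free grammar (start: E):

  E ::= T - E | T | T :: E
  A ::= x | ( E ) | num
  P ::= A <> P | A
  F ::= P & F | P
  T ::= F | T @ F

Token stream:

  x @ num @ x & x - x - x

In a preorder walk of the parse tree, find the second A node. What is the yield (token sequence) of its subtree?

[E [T [T [T [F [P [A x]]]] @ [F [P [A num]]]] @ [F [P [A x]] & [F [P [A x]]]]] - [E [T [F [P [A x]]]] - [E [T [F [P [A x]]]]]]]

num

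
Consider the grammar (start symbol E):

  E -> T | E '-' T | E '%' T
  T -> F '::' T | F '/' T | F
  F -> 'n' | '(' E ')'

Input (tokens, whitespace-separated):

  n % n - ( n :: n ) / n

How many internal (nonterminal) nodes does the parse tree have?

16

[E [E [E [T [F n]]] % [T [F n]]] - [T [F ( [E [T [F n] :: [T [F n]]]] )] / [T [F n]]]]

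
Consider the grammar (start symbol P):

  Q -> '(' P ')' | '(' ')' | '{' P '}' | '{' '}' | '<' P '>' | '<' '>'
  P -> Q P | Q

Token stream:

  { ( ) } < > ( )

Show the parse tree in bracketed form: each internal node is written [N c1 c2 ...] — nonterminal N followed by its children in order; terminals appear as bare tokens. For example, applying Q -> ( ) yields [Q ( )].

[P [Q { [P [Q ( )]] }] [P [Q < >] [P [Q ( )]]]]

P
Q P
{ P } P
{ Q } P
{ ( ) } P
{ ( ) } Q P
{ ( ) } < > P
{ ( ) } < > Q
{ ( ) } < > ( )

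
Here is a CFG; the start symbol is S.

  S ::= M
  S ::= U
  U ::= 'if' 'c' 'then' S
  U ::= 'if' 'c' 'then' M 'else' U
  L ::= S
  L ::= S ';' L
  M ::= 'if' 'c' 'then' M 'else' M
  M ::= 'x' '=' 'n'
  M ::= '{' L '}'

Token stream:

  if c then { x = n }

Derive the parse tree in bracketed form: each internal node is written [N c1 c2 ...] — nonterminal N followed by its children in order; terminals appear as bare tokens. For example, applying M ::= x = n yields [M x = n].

[S [U if c then [S [M { [L [S [M x = n]]] }]]]]

S
U
if c then S
if c then M
if c then { L }
if c then { S }
if c then { M }
if c then { x = n }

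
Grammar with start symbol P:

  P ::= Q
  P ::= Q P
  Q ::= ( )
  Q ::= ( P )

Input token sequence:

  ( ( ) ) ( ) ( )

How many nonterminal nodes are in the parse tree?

8

[P [Q ( [P [Q ( )]] )] [P [Q ( )] [P [Q ( )]]]]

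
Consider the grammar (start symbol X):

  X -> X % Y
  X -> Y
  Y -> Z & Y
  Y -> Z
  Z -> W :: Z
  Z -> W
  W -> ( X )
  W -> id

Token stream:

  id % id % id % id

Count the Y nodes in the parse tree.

4

[X [X [X [X [Y [Z [W id]]]] % [Y [Z [W id]]]] % [Y [Z [W id]]]] % [Y [Z [W id]]]]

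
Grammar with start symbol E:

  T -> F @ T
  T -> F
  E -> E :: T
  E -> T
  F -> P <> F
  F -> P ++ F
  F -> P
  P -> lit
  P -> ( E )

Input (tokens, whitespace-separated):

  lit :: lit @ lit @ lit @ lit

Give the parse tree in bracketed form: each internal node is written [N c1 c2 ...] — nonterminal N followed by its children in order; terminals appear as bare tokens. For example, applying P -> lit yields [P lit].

[E [E [T [F [P lit]]]] :: [T [F [P lit]] @ [T [F [P lit]] @ [T [F [P lit]] @ [T [F [P lit]]]]]]]

E
E :: T
T :: T
F :: T
P :: T
lit :: T
lit :: F @ T
lit :: P @ T
lit :: lit @ T
lit :: lit @ F @ T
lit :: lit @ P @ T
lit :: lit @ lit @ T
lit :: lit @ lit @ F @ T
lit :: lit @ lit @ P @ T
lit :: lit @ lit @ lit @ T
lit :: lit @ lit @ lit @ F
lit :: lit @ lit @ lit @ P
lit :: lit @ lit @ lit @ lit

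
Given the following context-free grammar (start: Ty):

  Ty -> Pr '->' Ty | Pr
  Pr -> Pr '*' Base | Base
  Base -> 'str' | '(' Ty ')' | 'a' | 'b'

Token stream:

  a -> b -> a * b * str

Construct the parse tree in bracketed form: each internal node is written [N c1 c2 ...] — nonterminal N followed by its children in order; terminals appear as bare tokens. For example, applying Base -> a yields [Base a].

Ty
Pr -> Ty
Base -> Ty
a -> Ty
a -> Pr -> Ty
a -> Base -> Ty
a -> b -> Ty
a -> b -> Pr
a -> b -> Pr * Base
a -> b -> Pr * Base * Base
a -> b -> Base * Base * Base
a -> b -> a * Base * Base
a -> b -> a * b * Base
a -> b -> a * b * str

[Ty [Pr [Base a]] -> [Ty [Pr [Base b]] -> [Ty [Pr [Pr [Pr [Base a]] * [Base b]] * [Base str]]]]]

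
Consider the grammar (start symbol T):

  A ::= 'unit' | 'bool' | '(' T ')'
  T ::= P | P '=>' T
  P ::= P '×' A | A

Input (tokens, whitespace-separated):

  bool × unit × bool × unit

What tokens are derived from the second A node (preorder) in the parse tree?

unit

[T [P [P [P [P [A bool]] × [A unit]] × [A bool]] × [A unit]]]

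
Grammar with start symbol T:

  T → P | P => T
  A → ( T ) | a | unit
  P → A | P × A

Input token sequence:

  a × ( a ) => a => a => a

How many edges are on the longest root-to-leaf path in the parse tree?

6

[T [P [P [A a]] × [A ( [T [P [A a]]] )]] => [T [P [A a]] => [T [P [A a]] => [T [P [A a]]]]]]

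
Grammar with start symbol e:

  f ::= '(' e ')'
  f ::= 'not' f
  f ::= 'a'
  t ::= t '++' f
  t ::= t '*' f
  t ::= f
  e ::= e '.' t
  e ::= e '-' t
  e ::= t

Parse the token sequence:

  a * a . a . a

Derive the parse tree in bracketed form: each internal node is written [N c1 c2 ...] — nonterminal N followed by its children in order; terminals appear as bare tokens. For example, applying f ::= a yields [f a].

e
e . t
e . t . t
t . t . t
t * f . t . t
f * f . t . t
a * f . t . t
a * a . t . t
a * a . f . t
a * a . a . t
a * a . a . f
a * a . a . a

[e [e [e [t [t [f a]] * [f a]]] . [t [f a]]] . [t [f a]]]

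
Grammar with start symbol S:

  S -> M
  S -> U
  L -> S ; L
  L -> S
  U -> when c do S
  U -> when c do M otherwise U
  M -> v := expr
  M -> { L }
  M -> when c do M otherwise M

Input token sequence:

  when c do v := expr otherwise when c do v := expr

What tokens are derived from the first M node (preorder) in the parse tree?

[S [U when c do [M v := expr] otherwise [U when c do [S [M v := expr]]]]]

v := expr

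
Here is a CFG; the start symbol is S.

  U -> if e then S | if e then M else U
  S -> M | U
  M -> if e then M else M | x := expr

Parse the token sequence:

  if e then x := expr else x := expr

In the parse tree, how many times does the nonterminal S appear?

[S [M if e then [M x := expr] else [M x := expr]]]

1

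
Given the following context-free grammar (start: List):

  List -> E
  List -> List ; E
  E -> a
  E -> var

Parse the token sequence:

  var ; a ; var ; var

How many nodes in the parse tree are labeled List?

[List [List [List [List [E var]] ; [E a]] ; [E var]] ; [E var]]

4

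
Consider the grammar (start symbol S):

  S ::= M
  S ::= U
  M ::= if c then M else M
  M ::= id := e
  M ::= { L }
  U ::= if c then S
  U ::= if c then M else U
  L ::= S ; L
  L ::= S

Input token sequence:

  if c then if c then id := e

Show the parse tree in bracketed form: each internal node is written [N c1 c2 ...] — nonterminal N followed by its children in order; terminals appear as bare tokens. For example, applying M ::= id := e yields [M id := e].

S
U
if c then S
if c then U
if c then if c then S
if c then if c then M
if c then if c then id := e

[S [U if c then [S [U if c then [S [M id := e]]]]]]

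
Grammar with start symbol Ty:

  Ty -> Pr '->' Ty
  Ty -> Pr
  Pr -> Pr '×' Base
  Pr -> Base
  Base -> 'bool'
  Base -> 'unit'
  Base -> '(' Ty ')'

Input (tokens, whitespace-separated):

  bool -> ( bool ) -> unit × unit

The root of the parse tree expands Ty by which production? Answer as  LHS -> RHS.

Ty -> Pr '->' Ty

[Ty [Pr [Base bool]] -> [Ty [Pr [Base ( [Ty [Pr [Base bool]]] )]] -> [Ty [Pr [Pr [Base unit]] × [Base unit]]]]]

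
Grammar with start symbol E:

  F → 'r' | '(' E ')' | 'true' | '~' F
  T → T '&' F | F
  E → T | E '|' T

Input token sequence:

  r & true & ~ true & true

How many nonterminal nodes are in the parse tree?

[E [T [T [T [T [F r]] & [F true]] & [F ~ [F true]]] & [F true]]]

10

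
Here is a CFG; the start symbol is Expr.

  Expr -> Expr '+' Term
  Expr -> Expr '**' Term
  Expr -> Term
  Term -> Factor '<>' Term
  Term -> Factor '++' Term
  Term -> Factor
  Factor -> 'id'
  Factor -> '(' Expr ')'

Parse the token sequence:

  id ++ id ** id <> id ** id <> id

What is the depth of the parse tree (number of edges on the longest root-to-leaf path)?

6

[Expr [Expr [Expr [Term [Factor id] ++ [Term [Factor id]]]] ** [Term [Factor id] <> [Term [Factor id]]]] ** [Term [Factor id] <> [Term [Factor id]]]]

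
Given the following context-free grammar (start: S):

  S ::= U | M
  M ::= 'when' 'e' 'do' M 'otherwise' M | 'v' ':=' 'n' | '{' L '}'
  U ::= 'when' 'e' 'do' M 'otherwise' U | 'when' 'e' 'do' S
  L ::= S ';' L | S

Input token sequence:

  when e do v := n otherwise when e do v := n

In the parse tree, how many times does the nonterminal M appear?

2

[S [U when e do [M v := n] otherwise [U when e do [S [M v := n]]]]]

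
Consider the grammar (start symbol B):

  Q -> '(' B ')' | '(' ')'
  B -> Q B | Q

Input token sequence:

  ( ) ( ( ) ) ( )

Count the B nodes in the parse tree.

4

[B [Q ( )] [B [Q ( [B [Q ( )]] )] [B [Q ( )]]]]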